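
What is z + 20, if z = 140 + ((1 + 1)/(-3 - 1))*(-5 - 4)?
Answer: 329/2 ≈ 164.50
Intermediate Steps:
z = 289/2 (z = 140 + (2/(-4))*(-9) = 140 + (2*(-¼))*(-9) = 140 - ½*(-9) = 140 + 9/2 = 289/2 ≈ 144.50)
z + 20 = 289/2 + 20 = 329/2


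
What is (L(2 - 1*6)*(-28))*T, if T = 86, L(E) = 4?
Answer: -9632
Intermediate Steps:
(L(2 - 1*6)*(-28))*T = (4*(-28))*86 = -112*86 = -9632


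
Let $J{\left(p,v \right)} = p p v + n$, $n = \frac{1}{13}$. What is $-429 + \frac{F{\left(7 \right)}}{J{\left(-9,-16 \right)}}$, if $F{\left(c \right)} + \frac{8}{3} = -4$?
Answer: $- \frac{21681829}{50541} \approx -428.99$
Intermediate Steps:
$F{\left(c \right)} = - \frac{20}{3}$ ($F{\left(c \right)} = - \frac{8}{3} - 4 = - \frac{20}{3}$)
$n = \frac{1}{13} \approx 0.076923$
$J{\left(p,v \right)} = \frac{1}{13} + v p^{2}$ ($J{\left(p,v \right)} = p p v + \frac{1}{13} = p^{2} v + \frac{1}{13} = v p^{2} + \frac{1}{13} = \frac{1}{13} + v p^{2}$)
$-429 + \frac{F{\left(7 \right)}}{J{\left(-9,-16 \right)}} = -429 - \frac{20}{3 \left(\frac{1}{13} - 16 \left(-9\right)^{2}\right)} = -429 - \frac{20}{3 \left(\frac{1}{13} - 1296\right)} = -429 - \frac{20}{3 \left(- \frac{16847}{13}\right)} = -429 - - \frac{260}{50541} = -429 + \frac{260}{50541} = - \frac{21681829}{50541}$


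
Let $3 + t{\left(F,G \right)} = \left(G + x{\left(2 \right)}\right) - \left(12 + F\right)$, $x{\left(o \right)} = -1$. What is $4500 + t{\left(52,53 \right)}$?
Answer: $4485$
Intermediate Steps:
$t{\left(F,G \right)} = -16 + G - F$ ($t{\left(F,G \right)} = -3 - \left(13 + F - G\right) = -16 + G - F$)
$4500 + t{\left(52,53 \right)} = 4500 - 15 = 4485$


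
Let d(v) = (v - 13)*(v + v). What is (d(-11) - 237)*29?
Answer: 8439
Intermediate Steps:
d(v) = 2*v*(-13 + v) (d(v) = (-13 + v)*(2*v) = 2*v*(-13 + v))
(d(-11) - 237)*29 = (2*(-11)*(-13 - 11) - 237)*29 = (2*(-11)*(-24) - 237)*29 = (528 - 237)*29 = 291*29 = 8439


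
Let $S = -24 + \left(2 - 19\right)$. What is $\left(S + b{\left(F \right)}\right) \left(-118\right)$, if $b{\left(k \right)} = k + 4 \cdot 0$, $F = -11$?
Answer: $6136$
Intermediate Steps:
$b{\left(k \right)} = k$ ($b{\left(k \right)} = k + 0 = k$)
$S = -41$ ($S = -24 - 17 = -41$)
$\left(S + b{\left(F \right)}\right) \left(-118\right) = \left(-41 - 11\right) \left(-118\right) = \left(-52\right) \left(-118\right) = 6136$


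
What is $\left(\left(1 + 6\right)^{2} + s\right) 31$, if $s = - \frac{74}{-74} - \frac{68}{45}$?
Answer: $\frac{67642}{45} \approx 1503.2$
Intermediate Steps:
$s = - \frac{23}{45}$ ($s = \left(-74\right) \left(- \frac{1}{74}\right) - \frac{68}{45} = 1 - \frac{68}{45} = - \frac{23}{45} \approx -0.51111$)
$\left(\left(1 + 6\right)^{2} + s\right) 31 = \left(\left(1 + 6\right)^{2} - \frac{23}{45}\right) 31 = \left(7^{2} - \frac{23}{45}\right) 31 = \left(49 - \frac{23}{45}\right) 31 = \frac{2182}{45} \cdot 31 = \frac{67642}{45}$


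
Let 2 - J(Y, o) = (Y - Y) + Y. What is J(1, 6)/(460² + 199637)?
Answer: 1/411237 ≈ 2.4317e-6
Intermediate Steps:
J(Y, o) = 2 - Y (J(Y, o) = 2 - ((Y - Y) + Y) = 2 - (0 + Y) = 2 - Y)
J(1, 6)/(460² + 199637) = (2 - 1*1)/(460² + 199637) = (2 - 1)/(211600 + 199637) = 1/411237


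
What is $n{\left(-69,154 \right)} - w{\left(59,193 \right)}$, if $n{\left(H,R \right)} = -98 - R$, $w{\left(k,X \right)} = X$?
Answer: $-445$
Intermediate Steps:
$n{\left(-69,154 \right)} - w{\left(59,193 \right)} = \left(-98 - 154\right) - 193 = -252 - 193 = -445$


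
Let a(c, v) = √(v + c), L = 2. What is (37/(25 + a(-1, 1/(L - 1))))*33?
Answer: 1221/25 ≈ 48.840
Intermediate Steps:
a(c, v) = √(c + v)
(37/(25 + a(-1, 1/(L - 1))))*33 = (37/(25 + √(-1 + 1/(2 - 1))))*33 = (37/(25 + √(-1 + 1/1)))*33 = (37/(25 + √(-1 + 1)))*33 = (37/(25 + √0))*33 = (37/(25 + 0))*33 = (37/25)*33 = 1221/25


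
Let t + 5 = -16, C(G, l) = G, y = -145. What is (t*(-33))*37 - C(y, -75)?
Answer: 25786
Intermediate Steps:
t = -21 (t = -5 - 16 = -21)
(t*(-33))*37 - C(y, -75) = -21*(-33)*37 - 1*(-145) = 693*37 + 145 = 25641 + 145 = 25786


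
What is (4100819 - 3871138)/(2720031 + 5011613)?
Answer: 229681/7731644 ≈ 0.029707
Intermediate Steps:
(4100819 - 3871138)/(2720031 + 5011613) = 229681/7731644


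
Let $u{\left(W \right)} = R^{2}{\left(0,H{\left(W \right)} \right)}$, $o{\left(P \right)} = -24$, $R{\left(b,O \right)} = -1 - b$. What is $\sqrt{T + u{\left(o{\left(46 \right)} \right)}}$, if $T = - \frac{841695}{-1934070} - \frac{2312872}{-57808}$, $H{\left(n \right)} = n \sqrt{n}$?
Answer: $\frac{2 \sqrt{562143567060350481}}{232926497} \approx 6.4378$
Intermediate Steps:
$H{\left(n \right)} = n^{\frac{3}{2}}$
$T = \frac{9420652195}{232926497}$ ($T = \left(-841695\right) \left(- \frac{1}{1934070}\right) - - \frac{289109}{7226} = \frac{56113}{128938} + \frac{289109}{7226} = \frac{9420652195}{232926497} \approx 40.445$)
$u{\left(W \right)} = 1$ ($u{\left(W \right)} = \left(-1 - 0\right)^{2} = \left(-1 + 0\right)^{2} = \left(-1\right)^{2} = 1$)
$\sqrt{T + u{\left(o{\left(46 \right)} \right)}} = \sqrt{\frac{9420652195}{232926497} + 1} = \sqrt{\frac{9653578692}{232926497}} = \frac{2 \sqrt{562143567060350481}}{232926497}$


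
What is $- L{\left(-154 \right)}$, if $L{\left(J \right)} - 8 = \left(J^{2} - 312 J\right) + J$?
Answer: $-71618$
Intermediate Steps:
$L{\left(J \right)} = 8 + J^{2} - 311 J$ ($L{\left(J \right)} = 8 + \left(\left(J^{2} - 312 J\right) + J\right) = 8 + \left(J^{2} - 311 J\right) = 8 + J^{2} - 311 J$)
$- L{\left(-154 \right)} = - (8 + \left(-154\right)^{2} - -47894) = - (8 + 23716 + 47894) = \left(-1\right) 71618 = -71618$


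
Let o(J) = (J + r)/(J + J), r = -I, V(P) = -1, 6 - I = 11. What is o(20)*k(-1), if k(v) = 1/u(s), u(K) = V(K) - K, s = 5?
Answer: -5/48 ≈ -0.10417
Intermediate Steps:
I = -5 (I = 6 - 1*11 = 6 - 11 = -5)
r = 5 (r = -1*(-5) = 5)
u(K) = -1 - K
k(v) = -⅙ (k(v) = 1/(-1 - 1*5) = 1/(-1 - 5) = 1/(-6) = -⅙)
o(J) = (5 + J)/(2*J) (o(J) = (J + 5)/(J + J) = (5 + J)/((2*J)) = (5 + J)*(1/(2*J)) = (5 + J)/(2*J))
o(20)*k(-1) = ((½)*(5 + 20)/20)*(-⅙) = ((½)*(1/20)*25)*(-⅙) = (5/8)*(-⅙) = -5/48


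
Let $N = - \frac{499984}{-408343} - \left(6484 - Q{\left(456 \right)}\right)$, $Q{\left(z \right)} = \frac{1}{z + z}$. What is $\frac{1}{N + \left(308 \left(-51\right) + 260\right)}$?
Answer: $- \frac{372408816}{8167213758761} \approx -4.5598 \cdot 10^{-5}$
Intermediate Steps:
$Q{\left(z \right)} = \frac{1}{2 z}$
$N = - \frac{2414242369193}{372408816}$ ($N = - \frac{499984}{-408343} - \left(6484 - \frac{1}{2 \cdot 456}\right) = \left(-499984\right) \left(- \frac{1}{408343}\right) - \left(6484 - \frac{1}{2} \cdot \frac{1}{456}\right) = \frac{499984}{408343} - \left(6484 - \frac{1}{912}\right) = \frac{499984}{408343} - \frac{5913407}{912} = - \frac{2414242369193}{372408816} \approx -6482.8$)
$\frac{1}{N + \left(308 \left(-51\right) + 260\right)} = \frac{1}{- \frac{2414242369193}{372408816} + \left(308 \left(-51\right) + 260\right)} = \frac{1}{- \frac{2414242369193}{372408816} + \left(-15708 + 260\right)} = \frac{1}{- \frac{2414242369193}{372408816} - 15448} = \frac{1}{- \frac{8167213758761}{372408816}} = - \frac{372408816}{8167213758761}$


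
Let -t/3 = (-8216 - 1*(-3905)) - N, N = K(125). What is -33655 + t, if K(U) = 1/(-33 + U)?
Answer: -1906421/92 ≈ -20722.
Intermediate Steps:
N = 1/92 (N = 1/(-33 + 125) = 1/92 ≈ 0.010870)
t = 1189839/92 (t = -3*((-8216 - 1*(-3905)) - 1*1/92) = -3*((-8216 + 3905) - 1/92) = -3*(-4311 - 1/92) = -3*(-396613/92) = 1189839/92 ≈ 12933.)
-33655 + t = -33655 + 1189839/92 = -1906421/92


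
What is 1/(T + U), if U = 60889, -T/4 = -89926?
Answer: 1/420593 ≈ 2.3776e-6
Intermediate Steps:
T = 359704 (T = -4*(-89926) = 359704)
1/(T + U) = 1/(359704 + 60889) = 1/420593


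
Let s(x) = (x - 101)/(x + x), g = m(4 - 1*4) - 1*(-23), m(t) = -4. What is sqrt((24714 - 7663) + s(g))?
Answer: 6*sqrt(170962)/19 ≈ 130.57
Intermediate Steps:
g = 19 (g = -4 - 1*(-23) = -4 + 23 = 19)
s(x) = (-101 + x)/(2*x) (s(x) = (-101 + x)/((2*x)) = (-101 + x)*(1/(2*x)) = (-101 + x)/(2*x))
sqrt((24714 - 7663) + s(g)) = sqrt((24714 - 7663) + (1/2)*(-101 + 19)/19) = sqrt(17051 + (1/2)*(1/19)*(-82)) = sqrt(17051 - 41/19) = sqrt(323928/19) = 6*sqrt(170962)/19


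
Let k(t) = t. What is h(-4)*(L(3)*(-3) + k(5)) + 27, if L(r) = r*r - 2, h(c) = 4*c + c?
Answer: 347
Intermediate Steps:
h(c) = 5*c
L(r) = -2 + r**2 (L(r) = r**2 - 2 = -2 + r**2)
h(-4)*(L(3)*(-3) + k(5)) + 27 = (5*(-4))*((-2 + 3**2)*(-3) + 5) + 27 = -20*((-2 + 9)*(-3) + 5) + 27 = -20*(7*(-3) + 5) + 27 = -20*(-21 + 5) + 27 = -20*(-16) + 27 = 320 + 27 = 347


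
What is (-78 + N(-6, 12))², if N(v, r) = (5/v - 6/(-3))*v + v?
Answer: 8281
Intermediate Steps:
N(v, r) = v + v*(2 + 5/v) (N(v, r) = (5/v - 6*(-⅓))*v + v = (5/v + 2)*v + v = (2 + 5/v)*v + v = v*(2 + 5/v) + v = v + v*(2 + 5/v))
(-78 + N(-6, 12))² = (-78 + (5 + 3*(-6)))² = (-78 + (5 - 18))² = (-78 - 13)² = (-91)² = 8281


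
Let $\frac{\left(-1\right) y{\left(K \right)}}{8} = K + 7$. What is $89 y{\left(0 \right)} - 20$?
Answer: $-5004$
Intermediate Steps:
$y{\left(K \right)} = -56 - 8 K$ ($y{\left(K \right)} = - 8 \left(K + 7\right) = - 8 \left(7 + K\right) = -56 - 8 K$)
$89 y{\left(0 \right)} - 20 = 89 \left(-56 - 0\right) - 20 = 89 \left(-56 + 0\right) - 20 = 89 \left(-56\right) - 20 = -4984 - 20 = -5004$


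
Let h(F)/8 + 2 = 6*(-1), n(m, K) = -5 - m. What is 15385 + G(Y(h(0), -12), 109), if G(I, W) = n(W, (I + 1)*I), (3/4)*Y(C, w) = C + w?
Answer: 15271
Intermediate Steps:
h(F) = -64 (h(F) = -16 + 8*(6*(-1)) = -16 + 8*(-6) = -16 - 48 = -64)
Y(C, w) = 4*C/3 + 4*w/3 (Y(C, w) = 4*(C + w)/3 = 4*C/3 + 4*w/3)
G(I, W) = -5 - W
15385 + G(Y(h(0), -12), 109) = 15385 + (-5 - 1*109) = 15385 + (-5 - 109) = 15385 - 114 = 15271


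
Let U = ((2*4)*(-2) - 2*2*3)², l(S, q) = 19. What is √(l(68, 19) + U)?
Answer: √803 ≈ 28.337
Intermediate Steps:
U = 784 (U = (8*(-2) - 4*3)² = (-16 - 12)² = (-28)² = 784)
√(l(68, 19) + U) = √(19 + 784) = √803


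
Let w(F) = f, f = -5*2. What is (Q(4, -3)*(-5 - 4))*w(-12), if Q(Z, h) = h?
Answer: -270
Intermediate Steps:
f = -10
w(F) = -10
(Q(4, -3)*(-5 - 4))*w(-12) = -3*(-5 - 4)*(-10) = -3*(-9)*(-10) = 27*(-10) = -270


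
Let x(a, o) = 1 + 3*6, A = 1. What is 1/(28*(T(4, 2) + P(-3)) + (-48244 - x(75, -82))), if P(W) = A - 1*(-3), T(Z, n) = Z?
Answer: -1/48039 ≈ -2.0816e-5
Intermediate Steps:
x(a, o) = 19 (x(a, o) = 1 + 18 = 19)
P(W) = 4 (P(W) = 1 - 1*(-3) = 1 + 3 = 4)
1/(28*(T(4, 2) + P(-3)) + (-48244 - x(75, -82))) = 1/(28*(4 + 4) + (-48244 - 1*19)) = 1/(28*8 + (-48244 - 19)) = 1/(224 - 48263) = 1/(-48039) = -1/48039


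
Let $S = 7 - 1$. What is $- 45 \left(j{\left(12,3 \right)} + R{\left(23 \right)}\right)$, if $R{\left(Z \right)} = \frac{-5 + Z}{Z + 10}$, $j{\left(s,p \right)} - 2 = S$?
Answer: $- \frac{4230}{11} \approx -384.55$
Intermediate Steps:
$S = 6$ ($S = 7 - 1 = 6$)
$j{\left(s,p \right)} = 8$ ($j{\left(s,p \right)} = 2 + 6 = 8$)
$R{\left(Z \right)} = \frac{-5 + Z}{10 + Z}$
$- 45 \left(j{\left(12,3 \right)} + R{\left(23 \right)}\right) = - 45 \left(8 + \frac{-5 + 23}{10 + 23}\right) = - 45 \left(8 + \frac{1}{33} \cdot 18\right) = - 45 \left(8 + \frac{6}{11}\right) = \left(-45\right) \frac{94}{11} = - \frac{4230}{11}$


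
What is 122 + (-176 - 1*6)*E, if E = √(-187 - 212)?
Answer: 122 - 182*I*√399 ≈ 122.0 - 3635.4*I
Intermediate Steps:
E = I*√399 (E = √(-399) = I*√399 ≈ 19.975*I)
122 + (-176 - 1*6)*E = 122 + (-176 - 1*6)*(I*√399) = 122 + (-176 - 6)*(I*√399) = 122 - 182*I*√399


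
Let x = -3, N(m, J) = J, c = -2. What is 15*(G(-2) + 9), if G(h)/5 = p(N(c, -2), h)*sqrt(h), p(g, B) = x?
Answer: 135 - 225*I*sqrt(2) ≈ 135.0 - 318.2*I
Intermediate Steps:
p(g, B) = -3
G(h) = -15*sqrt(h) (G(h) = 5*(-3*sqrt(h)) = -15*sqrt(h))
15*(G(-2) + 9) = 15*(-15*I*sqrt(2) + 9) = 15*(9 - 15*I*sqrt(2)) = 135 - 225*I*sqrt(2)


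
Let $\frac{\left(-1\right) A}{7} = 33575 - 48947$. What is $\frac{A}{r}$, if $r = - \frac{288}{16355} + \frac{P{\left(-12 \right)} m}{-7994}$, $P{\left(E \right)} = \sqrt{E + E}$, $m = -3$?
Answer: $- \frac{149949833795684160}{24806635849} - \frac{6391328735427650 i \sqrt{6}}{24806635849} \approx -6.0447 \cdot 10^{6} - 6.311 \cdot 10^{5} i$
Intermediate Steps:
$P{\left(E \right)} = \sqrt{2} \sqrt{E}$ ($P{\left(E \right)} = \sqrt{2 E} = \sqrt{2} \sqrt{E}$)
$A = 107604$ ($A = - 7 \left(33575 - 48947\right) = \left(-7\right) \left(-15372\right) = 107604$)
$r = - \frac{288}{16355} + \frac{3 i \sqrt{6}}{3997}$ ($r = - \frac{288}{16355} + \frac{\sqrt{2} \sqrt{-12} \left(-3\right)}{-7994} = \left(-288\right) \frac{1}{16355} + \sqrt{2} \cdot 2 i \sqrt{3} \left(-3\right) \left(- \frac{1}{7994}\right) = - \frac{288}{16355} + 2 i \sqrt{6} \left(-3\right) \left(- \frac{1}{7994}\right) = - \frac{288}{16355} + - 6 i \sqrt{6} \left(- \frac{1}{7994}\right) = - \frac{288}{16355} + \frac{3 i \sqrt{6}}{3997} \approx -0.017609 + 0.0018385 i$)
$\frac{A}{r} = \frac{107604}{- \frac{288}{16355} + \frac{3 i \sqrt{6}}{3997}}$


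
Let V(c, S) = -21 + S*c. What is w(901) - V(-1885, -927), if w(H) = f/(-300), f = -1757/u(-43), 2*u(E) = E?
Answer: -11270564057/6450 ≈ -1.7474e+6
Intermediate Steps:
u(E) = E/2
f = 3514/43 (f = -1757/((½)*(-43)) = -1757/(-43/2) = -1757*(-2/43) = 3514/43 ≈ 81.721)
w(H) = -1757/6450 (w(H) = (3514/43)/(-300) = (3514/43)*(-1/300) = -1757/6450)
w(901) - V(-1885, -927) = -1757/6450 - (-21 - 927*(-1885)) = -1757/6450 - (-21 + 1747395) = -1757/6450 - 1*1747374 = -1757/6450 - 1747374 = -11270564057/6450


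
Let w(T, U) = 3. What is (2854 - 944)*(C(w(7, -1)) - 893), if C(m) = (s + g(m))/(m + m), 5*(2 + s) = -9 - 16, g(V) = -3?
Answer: -5126440/3 ≈ -1.7088e+6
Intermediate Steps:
s = -7 (s = -2 + (-9 - 16)/5 = -2 + (1/5)*(-25) = -2 - 5 = -7)
C(m) = -5/m (C(m) = (-7 - 3)/(m + m) = -10*1/(2*m) = -5/m)
(2854 - 944)*(C(w(7, -1)) - 893) = (2854 - 944)*(-5/3 - 893) = 1910*(-5*1/3 - 893) = 1910*(-5/3 - 893) = 1910*(-2684/3) = -5126440/3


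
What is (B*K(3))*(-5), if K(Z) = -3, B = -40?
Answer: -600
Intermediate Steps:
(B*K(3))*(-5) = -40*(-3)*(-5) = 120*(-5) = -600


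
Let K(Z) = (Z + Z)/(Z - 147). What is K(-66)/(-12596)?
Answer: -11/223579 ≈ -4.9200e-5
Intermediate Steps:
K(Z) = 2*Z/(-147 + Z) (K(Z) = (2*Z)/(-147 + Z) = 2*Z/(-147 + Z))
K(-66)/(-12596) = (2*(-66)/(-147 - 66))/(-12596) = (2*(-66)/(-213))*(-1/12596) = (2*(-66)*(-1/213))*(-1/12596) = (44/71)*(-1/12596) = -11/223579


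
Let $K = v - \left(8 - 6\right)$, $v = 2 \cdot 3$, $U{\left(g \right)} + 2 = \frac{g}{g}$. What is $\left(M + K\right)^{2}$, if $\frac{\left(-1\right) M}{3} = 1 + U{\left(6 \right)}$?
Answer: $16$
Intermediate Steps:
$U{\left(g \right)} = -1$ ($U{\left(g \right)} = -2 + \frac{g}{g} = -2 + 1 = -1$)
$v = 6$
$M = 0$ ($M = - 3 \left(1 - 1\right) = \left(-3\right) 0 = 0$)
$K = 4$ ($K = 6 - \left(8 - 6\right) = 6 - 2 = 4$)
$\left(M + K\right)^{2} = \left(0 + 4\right)^{2} = 4^{2} = 16$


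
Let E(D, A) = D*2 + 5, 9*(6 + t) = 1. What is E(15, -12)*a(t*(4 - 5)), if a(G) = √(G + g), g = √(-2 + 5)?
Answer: 35*√(53 + 9*√3)/3 ≈ 96.621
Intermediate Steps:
t = -53/9 (t = -6 + (⅑)*1 = -6 + ⅑ = -53/9 ≈ -5.8889)
g = √3 ≈ 1.7320
E(D, A) = 5 + 2*D (E(D, A) = 2*D + 5 = 5 + 2*D)
a(G) = √(G + √3)
E(15, -12)*a(t*(4 - 5)) = (5 + 2*15)*√(-53*(4 - 5)/9 + √3) = (5 + 30)*√(-53/9*(-1) + √3) = 35*√(53/9 + √3)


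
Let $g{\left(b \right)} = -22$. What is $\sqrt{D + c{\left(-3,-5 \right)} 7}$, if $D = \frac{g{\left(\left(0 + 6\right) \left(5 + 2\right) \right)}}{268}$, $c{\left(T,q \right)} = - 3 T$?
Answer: $\frac{\sqrt{1129754}}{134} \approx 7.9321$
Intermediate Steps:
$D = - \frac{11}{134}$ ($D = - \frac{22}{268} = \left(-22\right) \frac{1}{268} = - \frac{11}{134} \approx -0.08209$)
$\sqrt{D + c{\left(-3,-5 \right)} 7} = \sqrt{- \frac{11}{134} + \left(-3\right) \left(-3\right) 7} = \sqrt{- \frac{11}{134} + 9 \cdot 7} = \sqrt{- \frac{11}{134} + 63} = \sqrt{\frac{8431}{134}} = \frac{\sqrt{1129754}}{134}$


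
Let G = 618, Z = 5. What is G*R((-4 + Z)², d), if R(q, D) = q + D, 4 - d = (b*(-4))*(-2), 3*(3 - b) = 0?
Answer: -11742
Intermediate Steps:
b = 3 (b = 3 - ⅓*0 = 3 + 0 = 3)
d = -20 (d = 4 - 3*(-4)*(-2) = 4 - (-12)*(-2) = 4 - 1*24 = 4 - 24 = -20)
R(q, D) = D + q
G*R((-4 + Z)², d) = 618*(-20 + (-4 + 5)²) = 618*(-20 + 1²) = 618*(-20 + 1) = 618*(-19) = -11742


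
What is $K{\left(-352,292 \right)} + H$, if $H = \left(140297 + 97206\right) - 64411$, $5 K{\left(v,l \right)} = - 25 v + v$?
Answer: $\frac{873908}{5} \approx 1.7478 \cdot 10^{5}$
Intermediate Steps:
$K{\left(v,l \right)} = - \frac{24 v}{5}$ ($K{\left(v,l \right)} = \frac{- 25 v + v}{5} = \frac{\left(-24\right) v}{5} = - \frac{24 v}{5}$)
$H = 173092$ ($H = 237503 - 64411 = 173092$)
$K{\left(-352,292 \right)} + H = \left(- \frac{24}{5}\right) \left(-352\right) + 173092 = \frac{8448}{5} + 173092 = \frac{873908}{5}$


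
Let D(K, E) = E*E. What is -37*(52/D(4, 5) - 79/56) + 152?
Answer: 178131/1400 ≈ 127.24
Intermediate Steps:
D(K, E) = E²
-37*(52/D(4, 5) - 79/56) + 152 = -37*(52/(5²) - 79/56) + 152 = -37*(52/25 - 79*1/56) + 152 = -37*(52*(1/25) - 79/56) + 152 = -37*(52/25 - 79/56) + 152 = -37*937/1400 + 152 = -34669/1400 + 152 = 178131/1400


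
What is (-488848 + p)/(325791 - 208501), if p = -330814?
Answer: -409831/58645 ≈ -6.9883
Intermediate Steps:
(-488848 + p)/(325791 - 208501) = (-488848 - 330814)/(325791 - 208501) = -819662/117290 = -819662*1/117290 = -409831/58645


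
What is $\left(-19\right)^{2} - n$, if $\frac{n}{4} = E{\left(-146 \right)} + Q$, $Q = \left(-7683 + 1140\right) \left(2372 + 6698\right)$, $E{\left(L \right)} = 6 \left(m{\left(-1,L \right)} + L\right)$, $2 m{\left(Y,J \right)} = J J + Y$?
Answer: $237128125$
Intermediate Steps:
$m{\left(Y,J \right)} = \frac{Y}{2} + \frac{J^{2}}{2}$ ($m{\left(Y,J \right)} = \frac{J J + Y}{2} = \frac{J^{2} + Y}{2} = \frac{Y + J^{2}}{2} = \frac{Y}{2} + \frac{J^{2}}{2}$)
$E{\left(L \right)} = -3 + 3 L^{2} + 6 L$ ($E{\left(L \right)} = 6 \left(\left(\frac{1}{2} \left(-1\right) + \frac{L^{2}}{2}\right) + L\right) = 6 \left(\left(- \frac{1}{2} + \frac{L^{2}}{2}\right) + L\right) = 6 \left(- \frac{1}{2} + L + \frac{L^{2}}{2}\right) = -3 + 3 L^{2} + 6 L$)
$Q = -59345010$ ($Q = \left(-6543\right) 9070 = -59345010$)
$n = -237127764$ ($n = 4 \left(\left(-3 + 3 \left(-146\right)^{2} + 6 \left(-146\right)\right) - 59345010\right) = 4 \left(\left(-3 + 3 \cdot 21316 - 876\right) - 59345010\right) = 4 \left(\left(-3 + 63948 - 876\right) - 59345010\right) = 4 \left(63069 - 59345010\right) = 4 \left(-59281941\right) = -237127764$)
$\left(-19\right)^{2} - n = \left(-19\right)^{2} - -237127764 = 361 + 237127764 = 237128125$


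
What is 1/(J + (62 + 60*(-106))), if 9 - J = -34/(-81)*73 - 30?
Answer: -81/509461 ≈ -0.00015899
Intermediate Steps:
J = 677/81 (J = 9 - (-34/(-81)*73 - 30) = 9 - (-34*(-1/81)*73 - 30) = 9 - ((34/81)*73 - 30) = 9 - (2482/81 - 30) = 9 - 1*52/81 = 9 - 52/81 = 677/81 ≈ 8.3580)
1/(J + (62 + 60*(-106))) = 1/(677/81 + (62 + 60*(-106))) = 1/(677/81 + (62 - 6360)) = 1/(677/81 - 6298) = 1/(-509461/81) = -81/509461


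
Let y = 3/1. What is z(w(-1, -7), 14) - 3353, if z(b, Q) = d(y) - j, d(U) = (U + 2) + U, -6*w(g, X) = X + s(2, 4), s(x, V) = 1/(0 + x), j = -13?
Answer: -3332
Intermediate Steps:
s(x, V) = 1/x
w(g, X) = -1/12 - X/6 (w(g, X) = -(X + 1/2)/6 = -(X + ½)/6 = -(½ + X)/6 = -1/12 - X/6)
y = 3 (y = 3*1 = 3)
d(U) = 2 + 2*U (d(U) = (2 + U) + U = 2 + 2*U)
z(b, Q) = 21 (z(b, Q) = (2 + 2*3) - 1*(-13) = (2 + 6) + 13 = 8 + 13 = 21)
z(w(-1, -7), 14) - 3353 = 21 - 3353 = -3332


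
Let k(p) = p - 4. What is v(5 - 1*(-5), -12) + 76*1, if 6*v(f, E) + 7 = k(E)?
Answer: 433/6 ≈ 72.167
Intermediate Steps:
k(p) = -4 + p
v(f, E) = -11/6 + E/6 (v(f, E) = -7/6 + (-4 + E)/6 = -7/6 + (-⅔ + E/6) = -11/6 + E/6)
v(5 - 1*(-5), -12) + 76*1 = (-11/6 + (⅙)*(-12)) + 76*1 = (-11/6 - 2) + 76 = -23/6 + 76 = 433/6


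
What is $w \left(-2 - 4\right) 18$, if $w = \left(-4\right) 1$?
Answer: $432$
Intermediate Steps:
$w = -4$
$w \left(-2 - 4\right) 18 = - 4 \left(-2 - 4\right) 18 = \left(-4\right) \left(-6\right) 18 = 24 \cdot 18 = 432$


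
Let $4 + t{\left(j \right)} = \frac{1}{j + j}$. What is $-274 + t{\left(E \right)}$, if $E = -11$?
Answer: $- \frac{6117}{22} \approx -278.05$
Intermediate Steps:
$t{\left(j \right)} = -4 + \frac{1}{2 j}$ ($t{\left(j \right)} = -4 + \frac{1}{j + j} = -4 + \frac{1}{2 j}$)
$-274 + t{\left(E \right)} = -274 - \left(4 - \frac{1}{2 \left(-11\right)}\right) = -274 + \left(-4 + \frac{1}{2} \left(- \frac{1}{11}\right)\right) = -274 - \frac{89}{22} = - \frac{6117}{22}$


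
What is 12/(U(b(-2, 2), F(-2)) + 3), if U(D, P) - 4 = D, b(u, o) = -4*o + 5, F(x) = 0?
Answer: 3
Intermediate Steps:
b(u, o) = 5 - 4*o
U(D, P) = 4 + D
12/(U(b(-2, 2), F(-2)) + 3) = 12/((4 + (5 - 4*2)) + 3) = 12/((4 + (5 - 8)) + 3) = 12/((4 - 3) + 3) = 12/(1 + 3) = 12/4 = (1/4)*12 = 3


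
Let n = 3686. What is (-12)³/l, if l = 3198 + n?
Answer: -432/1721 ≈ -0.25102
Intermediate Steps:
l = 6884 (l = 3198 + 3686 = 6884)
(-12)³/l = (-12)³/6884 = -1728*1/6884 = -432/1721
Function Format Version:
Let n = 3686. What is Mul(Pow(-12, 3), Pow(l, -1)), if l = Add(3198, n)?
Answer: Rational(-432, 1721) ≈ -0.25102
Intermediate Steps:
l = 6884 (l = Add(3198, 3686) = 6884)
Mul(Pow(-12, 3), Pow(l, -1)) = Mul(Pow(-12, 3), Pow(6884, -1)) = Mul(-1728, Rational(1, 6884)) = Rational(-432, 1721)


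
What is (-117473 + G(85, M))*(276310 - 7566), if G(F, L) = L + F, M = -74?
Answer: -31567207728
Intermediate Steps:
G(F, L) = F + L
(-117473 + G(85, M))*(276310 - 7566) = (-117473 + (85 - 74))*(276310 - 7566) = (-117473 + 11)*268744 = -117462*268744 = -31567207728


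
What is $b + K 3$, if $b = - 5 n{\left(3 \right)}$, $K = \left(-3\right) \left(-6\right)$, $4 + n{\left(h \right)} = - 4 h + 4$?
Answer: $114$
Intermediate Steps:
$n{\left(h \right)} = - 4 h$ ($n{\left(h \right)} = -4 - \left(-4 + 4 h\right) = - 4 h$)
$K = 18$
$b = 60$ ($b = - 5 \left(\left(-4\right) 3\right) = \left(-5\right) \left(-12\right) = 60$)
$b + K 3 = 60 + 18 \cdot 3 = 60 + 54 = 114$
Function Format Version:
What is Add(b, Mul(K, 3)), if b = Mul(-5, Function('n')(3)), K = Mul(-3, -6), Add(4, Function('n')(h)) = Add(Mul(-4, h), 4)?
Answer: 114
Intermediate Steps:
Function('n')(h) = Mul(-4, h) (Function('n')(h) = Add(-4, Add(Mul(-4, h), 4)) = Add(-4, Add(4, Mul(-4, h))) = Mul(-4, h))
K = 18
b = 60 (b = Mul(-5, Mul(-4, 3)) = Mul(-5, -12) = 60)
Add(b, Mul(K, 3)) = Add(60, Mul(18, 3)) = Add(60, 54) = 114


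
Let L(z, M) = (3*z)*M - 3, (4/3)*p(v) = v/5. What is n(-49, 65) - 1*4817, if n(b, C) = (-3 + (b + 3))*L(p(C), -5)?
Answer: 9985/4 ≈ 2496.3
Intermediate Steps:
p(v) = 3*v/20 (p(v) = 3*(v/5)/4 = 3*v/20)
L(z, M) = -3 + 3*M*z (L(z, M) = 3*M*z - 3 = -3 + 3*M*z)
n(b, C) = b*(-3 - 9*C/4) (n(b, C) = (-3 + (b + 3))*(-3 + 3*(-5)*(3*C/20)) = (-3 + (3 + b))*(-3 - 9*C/4) = b*(-3 - 9*C/4))
n(-49, 65) - 1*4817 = -3/4*(-49)*(4 + 3*65) - 1*4817 = -3/4*(-49)*(4 + 195) - 4817 = -3/4*(-49)*199 - 4817 = 29253/4 - 4817 = 9985/4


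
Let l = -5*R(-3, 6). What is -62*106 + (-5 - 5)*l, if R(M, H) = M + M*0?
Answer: -6722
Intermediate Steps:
R(M, H) = M (R(M, H) = M + 0 = M)
l = 15 (l = -5*(-3) = 15)
-62*106 + (-5 - 5)*l = -62*106 + (-5 - 5)*15 = -6572 - 10*15 = -6572 - 150 = -6722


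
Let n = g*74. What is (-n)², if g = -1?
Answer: 5476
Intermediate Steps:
n = -74 (n = -1*74 = -74)
(-n)² = (-1*(-74))² = 74² = 5476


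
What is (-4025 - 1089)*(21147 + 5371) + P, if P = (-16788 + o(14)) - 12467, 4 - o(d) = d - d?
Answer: -135642303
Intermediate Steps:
o(d) = 4 (o(d) = 4 - (d - d) = 4 - 1*0 = 4 + 0 = 4)
P = -29251 (P = (-16788 + 4) - 12467 = -16784 - 12467 = -29251)
(-4025 - 1089)*(21147 + 5371) + P = (-4025 - 1089)*(21147 + 5371) - 29251 = -5114*26518 - 29251 = -135613052 - 29251 = -135642303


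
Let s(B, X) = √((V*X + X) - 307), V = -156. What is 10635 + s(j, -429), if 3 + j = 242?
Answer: 10635 + 2*√16547 ≈ 10892.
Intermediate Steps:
j = 239 (j = -3 + 242 = 239)
s(B, X) = √(-307 - 155*X) (s(B, X) = √((-156*X + X) - 307) = √(-155*X - 307) = √(-307 - 155*X))
10635 + s(j, -429) = 10635 + √(-307 - 155*(-429)) = 10635 + √(-307 + 66495) = 10635 + √66188 = 10635 + 2*√16547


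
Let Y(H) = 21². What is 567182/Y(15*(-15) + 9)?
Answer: 81026/63 ≈ 1286.1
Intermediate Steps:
Y(H) = 441
567182/Y(15*(-15) + 9) = 567182/441 = 567182*(1/441) = 81026/63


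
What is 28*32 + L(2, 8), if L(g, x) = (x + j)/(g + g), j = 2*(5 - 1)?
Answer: 900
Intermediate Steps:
j = 8 (j = 2*4 = 8)
L(g, x) = (8 + x)/(2*g) (L(g, x) = (x + 8)/(g + g) = (8 + x)/((2*g)) = (8 + x)*(1/(2*g)) = (8 + x)/(2*g))
28*32 + L(2, 8) = 28*32 + (1/2)*(8 + 8)/2 = 896 + (1/2)*(1/2)*16 = 896 + 4 = 900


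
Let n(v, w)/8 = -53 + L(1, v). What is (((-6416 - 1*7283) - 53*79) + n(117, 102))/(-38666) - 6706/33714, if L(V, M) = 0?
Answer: 89502286/325896381 ≈ 0.27463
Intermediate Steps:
n(v, w) = -424 (n(v, w) = 8*(-53 + 0) = 8*(-53) = -424)
(((-6416 - 1*7283) - 53*79) + n(117, 102))/(-38666) - 6706/33714 = (((-6416 - 1*7283) - 53*79) - 424)/(-38666) - 6706/33714 = (((-6416 - 7283) - 4187) - 424)*(-1/38666) - 6706*1/33714 = ((-13699 - 4187) - 424)*(-1/38666) - 3353/16857 = (-17886 - 424)*(-1/38666) - 3353/16857 = -18310*(-1/38666) - 3353/16857 = 9155/19333 - 3353/16857 = 89502286/325896381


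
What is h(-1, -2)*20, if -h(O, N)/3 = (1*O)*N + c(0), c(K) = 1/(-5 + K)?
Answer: -108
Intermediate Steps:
h(O, N) = ⅗ - 3*N*O (h(O, N) = -3*((1*O)*N + 1/(-5 + 0)) = -3*(O*N + 1/(-5)) = -3*(N*O - ⅕) = -3*(-⅕ + N*O) = ⅗ - 3*N*O)
h(-1, -2)*20 = (⅗ - 3*(-2)*(-1))*20 = (⅗ - 6)*20 = -27/5*20 = -108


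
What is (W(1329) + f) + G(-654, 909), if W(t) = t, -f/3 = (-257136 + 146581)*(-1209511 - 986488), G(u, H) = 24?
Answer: -728336006982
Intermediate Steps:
f = -728336008335 (f = -3*(-257136 + 146581)*(-1209511 - 986488) = -(-331665)*(-2195999) = -3*242778669445 = -728336008335)
(W(1329) + f) + G(-654, 909) = (1329 - 728336008335) + 24 = -728336007006 + 24 = -728336006982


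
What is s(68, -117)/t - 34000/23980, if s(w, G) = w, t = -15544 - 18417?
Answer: -57815232/40719239 ≈ -1.4199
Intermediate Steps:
t = -33961
s(68, -117)/t - 34000/23980 = 68/(-33961) - 34000/23980 = 68*(-1/33961) - 34000*1/23980 = -68/33961 - 1700/1199 = -57815232/40719239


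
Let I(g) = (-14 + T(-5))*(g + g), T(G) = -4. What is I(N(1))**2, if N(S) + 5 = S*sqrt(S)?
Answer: 20736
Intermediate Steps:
N(S) = -5 + S**(3/2) (N(S) = -5 + S*sqrt(S) = -5 + S**(3/2))
I(g) = -36*g (I(g) = (-14 - 4)*(g + g) = -36*g)
I(N(1))**2 = (-36*(-5 + 1**(3/2)))**2 = (-36*(-5 + 1))**2 = (-36*(-4))**2 = 144**2 = 20736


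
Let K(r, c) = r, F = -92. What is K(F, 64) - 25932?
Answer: -26024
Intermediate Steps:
K(F, 64) - 25932 = -92 - 25932 = -26024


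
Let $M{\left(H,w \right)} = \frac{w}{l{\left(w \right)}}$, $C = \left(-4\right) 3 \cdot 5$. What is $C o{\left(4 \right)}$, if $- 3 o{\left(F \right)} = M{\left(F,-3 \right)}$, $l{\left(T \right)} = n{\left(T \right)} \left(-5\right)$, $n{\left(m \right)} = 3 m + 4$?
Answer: $- \frac{12}{5} \approx -2.4$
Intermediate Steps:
$n{\left(m \right)} = 4 + 3 m$
$l{\left(T \right)} = -20 - 15 T$ ($l{\left(T \right)} = \left(4 + 3 T\right) \left(-5\right) = -20 - 15 T$)
$C = -60$ ($C = \left(-12\right) 5 = -60$)
$M{\left(H,w \right)} = \frac{w}{-20 - 15 w}$
$o{\left(F \right)} = \frac{1}{25}$ ($o{\left(F \right)} = - \frac{\frac{1}{5} \left(-3\right) \frac{1}{-4 - -9}}{3} = - \frac{\frac{1}{5} \left(-3\right) \frac{1}{-4 + 9}}{3} = - \frac{\frac{1}{5} \left(-3\right) \frac{1}{5}}{3} = \left(- \frac{1}{3}\right) \left(- \frac{3}{25}\right) = \frac{1}{25}$)
$C o{\left(4 \right)} = \left(-60\right) \frac{1}{25} = - \frac{12}{5}$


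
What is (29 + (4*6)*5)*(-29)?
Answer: -4321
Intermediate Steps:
(29 + (4*6)*5)*(-29) = (29 + 24*5)*(-29) = (29 + 120)*(-29) = 149*(-29) = -4321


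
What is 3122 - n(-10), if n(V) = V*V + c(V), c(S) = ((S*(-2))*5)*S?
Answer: 4022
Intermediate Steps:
c(S) = -10*S² (c(S) = (-2*S*5)*S = (-10*S)*S = -10*S²)
n(V) = -9*V² (n(V) = V*V - 10*V² = V² - 10*V² = -9*V²)
3122 - n(-10) = 3122 - (-9)*(-10)² = 3122 - (-9)*100 = 3122 - 1*(-900) = 3122 + 900 = 4022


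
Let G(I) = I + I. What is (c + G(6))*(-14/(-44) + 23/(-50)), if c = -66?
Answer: 2106/275 ≈ 7.6582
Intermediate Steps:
G(I) = 2*I
(c + G(6))*(-14/(-44) + 23/(-50)) = (-66 + 2*6)*(-14/(-44) + 23/(-50)) = (-66 + 12)*(-14*(-1/44) + 23*(-1/50)) = -54*(7/22 - 23/50) = -54*(-39/275) = 2106/275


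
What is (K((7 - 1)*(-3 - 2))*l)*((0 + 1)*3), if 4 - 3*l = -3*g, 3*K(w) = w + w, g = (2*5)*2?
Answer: -1280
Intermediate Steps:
g = 20 (g = 10*2 = 20)
K(w) = 2*w/3 (K(w) = (w + w)/3 = (2*w)/3 = 2*w/3)
l = 64/3 (l = 4/3 - (-1)*20 = 4/3 - 1/3*(-60) = 4/3 + 20 = 64/3 ≈ 21.333)
(K((7 - 1)*(-3 - 2))*l)*((0 + 1)*3) = ((2*((7 - 1)*(-3 - 2))/3)*(64/3))*((0 + 1)*3) = ((2*(6*(-5))/3)*(64/3))*(1*3) = (((2/3)*(-30))*(64/3))*3 = -20*64/3*3 = -1280/3*3 = -1280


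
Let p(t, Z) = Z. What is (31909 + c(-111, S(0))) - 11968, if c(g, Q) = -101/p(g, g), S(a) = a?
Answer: 2213552/111 ≈ 19942.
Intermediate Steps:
c(g, Q) = -101/g
(31909 + c(-111, S(0))) - 11968 = (31909 - 101/(-111)) - 11968 = (31909 - 101*(-1/111)) - 11968 = (31909 + 101/111) - 11968 = 3542000/111 - 11968 = 2213552/111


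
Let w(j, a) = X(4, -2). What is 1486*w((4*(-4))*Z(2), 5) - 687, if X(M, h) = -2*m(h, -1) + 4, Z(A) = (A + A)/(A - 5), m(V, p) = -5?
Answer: 20117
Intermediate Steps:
Z(A) = 2*A/(-5 + A) (Z(A) = (2*A)/(-5 + A) = 2*A/(-5 + A))
X(M, h) = 14 (X(M, h) = -2*(-5) + 4 = 10 + 4 = 14)
w(j, a) = 14
1486*w((4*(-4))*Z(2), 5) - 687 = 1486*14 - 687 = 20804 - 687 = 20117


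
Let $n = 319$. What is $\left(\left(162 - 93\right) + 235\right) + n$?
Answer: $623$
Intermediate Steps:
$\left(\left(162 - 93\right) + 235\right) + n = \left(\left(162 - 93\right) + 235\right) + 319 = \left(69 + 235\right) + 319 = 304 + 319 = 623$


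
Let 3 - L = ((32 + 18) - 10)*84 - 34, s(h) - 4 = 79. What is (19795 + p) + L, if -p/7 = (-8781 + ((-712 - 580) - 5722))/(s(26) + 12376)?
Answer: 68445071/4153 ≈ 16481.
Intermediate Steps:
s(h) = 83 (s(h) = 4 + 79 = 83)
L = -3323 (L = 3 - (((32 + 18) - 10)*84 - 34) = 3 - ((50 - 10)*84 - 34) = 3 - (40*84 - 34) = 3 - (3360 - 34) = 3 - 1*3326 = 3 - 3326 = -3323)
p = 36855/4153 (p = -7*(-8781 + ((-712 - 580) - 5722))/(83 + 12376) = -7*(-8781 + (-1292 - 5722))/12459 = -7*(-8781 - 7014)/12459 = -(-110565)/12459 = -7*(-5265/4153) = 36855/4153 ≈ 8.8743)
(19795 + p) + L = (19795 + 36855/4153) - 3323 = 82245490/4153 - 3323 = 68445071/4153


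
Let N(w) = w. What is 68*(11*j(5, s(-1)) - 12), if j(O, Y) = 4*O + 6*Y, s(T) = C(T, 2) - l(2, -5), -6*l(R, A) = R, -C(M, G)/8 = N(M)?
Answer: 51544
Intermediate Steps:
C(M, G) = -8*M
l(R, A) = -R/6
s(T) = 1/3 - 8*T (s(T) = -8*T - (-1)*2/6 = -8*T - 1*(-1/3) = -8*T + 1/3 = 1/3 - 8*T)
68*(11*j(5, s(-1)) - 12) = 68*(11*(4*5 + 6*(1/3 - 8*(-1))) - 12) = 68*(11*(20 + 6*(1/3 + 8)) - 12) = 68*(11*(20 + 6*(25/3)) - 12) = 68*(11*(20 + 50) - 12) = 68*(11*70 - 12) = 68*(770 - 12) = 68*758 = 51544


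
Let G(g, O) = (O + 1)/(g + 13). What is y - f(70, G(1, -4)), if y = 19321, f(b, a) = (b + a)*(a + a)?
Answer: 1896389/98 ≈ 19351.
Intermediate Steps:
G(g, O) = (1 + O)/(13 + g)
f(b, a) = 2*a*(a + b) (f(b, a) = (a + b)*(2*a) = 2*a*(a + b))
y - f(70, G(1, -4)) = 19321 - 2*(1 - 4)/(13 + 1)*((1 - 4)/(13 + 1) + 70) = 19321 - 2*-3/14*(-3/14 + 70) = 19321 - 2*(1/14)*(-3)*((1/14)*(-3) + 70) = 19321 - 2*(-3)*(-3/14 + 70)/14 = 19321 - 2*(-3)*977/(14*14) = 19321 - 1*(-2931/98) = 19321 + 2931/98 = 1896389/98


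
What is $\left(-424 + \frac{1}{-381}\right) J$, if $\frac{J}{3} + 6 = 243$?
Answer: $- \frac{38286165}{127} \approx -3.0147 \cdot 10^{5}$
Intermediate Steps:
$J = 711$ ($J = -18 + 3 \cdot 243 = -18 + 729 = 711$)
$\left(-424 + \frac{1}{-381}\right) J = \left(-424 + \frac{1}{-381}\right) 711 = \left(-424 - \frac{1}{381}\right) 711 = \left(- \frac{161545}{381}\right) 711 = - \frac{38286165}{127}$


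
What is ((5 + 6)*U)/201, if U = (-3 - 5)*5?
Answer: -440/201 ≈ -2.1891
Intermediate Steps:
U = -40 (U = -8*5 = -40)
((5 + 6)*U)/201 = ((5 + 6)*(-40))/201 = (11*(-40))*(1/201) = -440*1/201 = -440/201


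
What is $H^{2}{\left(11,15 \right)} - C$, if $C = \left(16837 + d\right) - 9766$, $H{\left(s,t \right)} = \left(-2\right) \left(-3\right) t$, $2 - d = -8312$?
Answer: $-7285$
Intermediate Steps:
$d = 8314$ ($d = 2 - -8312 = 2 + 8312 = 8314$)
$H{\left(s,t \right)} = 6 t$
$C = 15385$ ($C = \left(16837 + 8314\right) - 9766 = 25151 - 9766 = 15385$)
$H^{2}{\left(11,15 \right)} - C = \left(6 \cdot 15\right)^{2} - 15385 = 90^{2} - 15385 = 8100 - 15385 = -7285$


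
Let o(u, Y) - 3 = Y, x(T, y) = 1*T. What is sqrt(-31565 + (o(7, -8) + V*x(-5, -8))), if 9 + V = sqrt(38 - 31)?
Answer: sqrt(-31525 - 5*sqrt(7)) ≈ 177.59*I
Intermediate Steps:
x(T, y) = T
o(u, Y) = 3 + Y
V = -9 + sqrt(7) (V = -9 + sqrt(38 - 31) = -9 + sqrt(7) ≈ -6.3542)
sqrt(-31565 + (o(7, -8) + V*x(-5, -8))) = sqrt(-31565 + ((3 - 8) + (-9 + sqrt(7))*(-5))) = sqrt(-31565 + (-5 + (45 - 5*sqrt(7)))) = sqrt(-31565 + (40 - 5*sqrt(7))) = sqrt(-31525 - 5*sqrt(7))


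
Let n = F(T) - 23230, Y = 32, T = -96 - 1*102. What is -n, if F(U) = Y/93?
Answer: 2160358/93 ≈ 23230.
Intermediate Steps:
T = -198 (T = -96 - 102 = -198)
F(U) = 32/93
n = -2160358/93 (n = 32/93 - 23230 = -2160358/93 ≈ -23230.)
-n = -1*(-2160358/93) = 2160358/93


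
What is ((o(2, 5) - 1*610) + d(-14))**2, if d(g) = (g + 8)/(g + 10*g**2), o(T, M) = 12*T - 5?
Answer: 330677902116/946729 ≈ 3.4928e+5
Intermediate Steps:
o(T, M) = -5 + 12*T
d(g) = (8 + g)/(g + 10*g**2)
((o(2, 5) - 1*610) + d(-14))**2 = (((-5 + 12*2) - 1*610) + (8 - 14)/((-14)*(1 + 10*(-14))))**2 = (((-5 + 24) - 610) - 1/14*(-6)/(1 - 140))**2 = ((19 - 610) - 1/14*(-6)/(-139))**2 = (-591 - 1/14*(-1/139)*(-6))**2 = (-591 - 3/973)**2 = (-575046/973)**2 = 330677902116/946729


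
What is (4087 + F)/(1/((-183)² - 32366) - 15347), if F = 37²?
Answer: -765886/2154335 ≈ -0.35551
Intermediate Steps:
F = 1369
(4087 + F)/(1/((-183)² - 32366) - 15347) = (4087 + 1369)/(1/((-183)² - 32366) - 15347) = 5456/(1/(33489 - 32366) - 15347) = 5456/(1/1123 - 15347) = 5456/(-17234680/1123) = 5456*(-1123/17234680) = -765886/2154335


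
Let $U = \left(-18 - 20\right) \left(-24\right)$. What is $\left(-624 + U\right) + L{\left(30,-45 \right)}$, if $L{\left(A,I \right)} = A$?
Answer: $318$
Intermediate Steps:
$U = 912$ ($U = \left(-38\right) \left(-24\right) = 912$)
$\left(-624 + U\right) + L{\left(30,-45 \right)} = \left(-624 + 912\right) + 30 = 288 + 30 = 318$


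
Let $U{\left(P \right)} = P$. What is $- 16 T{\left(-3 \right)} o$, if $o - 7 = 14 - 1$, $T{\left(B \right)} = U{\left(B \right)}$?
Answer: $960$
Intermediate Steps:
$T{\left(B \right)} = B$
$o = 20$ ($o = 7 + \left(14 - 1\right) = 7 + 13 = 20$)
$- 16 T{\left(-3 \right)} o = \left(-16\right) \left(-3\right) 20 = 48 \cdot 20 = 960$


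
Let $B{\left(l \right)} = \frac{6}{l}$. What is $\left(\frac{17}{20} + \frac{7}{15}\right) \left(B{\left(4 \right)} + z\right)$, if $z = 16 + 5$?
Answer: $\frac{237}{8} \approx 29.625$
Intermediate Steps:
$z = 21$
$\left(\frac{17}{20} + \frac{7}{15}\right) \left(B{\left(4 \right)} + z\right) = \left(\frac{17}{20} + \frac{7}{15}\right) \left(\frac{6}{4} + 21\right) = \left(17 \cdot \frac{1}{20} + 7 \cdot \frac{1}{15}\right) \left(6 \cdot \frac{1}{4} + 21\right) = \left(\frac{17}{20} + \frac{7}{15}\right) \left(\frac{3}{2} + 21\right) = \frac{79}{60} \cdot \frac{45}{2} = \frac{237}{8}$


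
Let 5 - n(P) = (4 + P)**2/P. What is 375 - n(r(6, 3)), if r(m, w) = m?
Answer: 1160/3 ≈ 386.67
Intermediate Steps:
n(P) = 5 - (4 + P)**2/P
375 - n(r(6, 3)) = 375 - (5 - 1*(4 + 6)**2/6) = 375 - (5 - 1*1/6*10**2) = 375 - (5 - 1*1/6*100) = 375 - (5 - 50/3) = 375 - 1*(-35/3) = 375 + 35/3 = 1160/3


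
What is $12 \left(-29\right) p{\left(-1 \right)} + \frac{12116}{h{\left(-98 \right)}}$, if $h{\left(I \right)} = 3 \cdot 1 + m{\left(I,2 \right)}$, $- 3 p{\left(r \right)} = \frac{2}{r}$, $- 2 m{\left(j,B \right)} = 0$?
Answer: $\frac{11420}{3} \approx 3806.7$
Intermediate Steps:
$m{\left(j,B \right)} = 0$ ($m{\left(j,B \right)} = \left(- \frac{1}{2}\right) 0 = 0$)
$p{\left(r \right)} = - \frac{2}{3 r}$ ($p{\left(r \right)} = - \frac{2 \frac{1}{r}}{3} = - \frac{2}{3 r}$)
$h{\left(I \right)} = 3$ ($h{\left(I \right)} = 3 \cdot 1 + 0 = 3 + 0 = 3$)
$12 \left(-29\right) p{\left(-1 \right)} + \frac{12116}{h{\left(-98 \right)}} = 12 \left(-29\right) \left(- \frac{2}{3 \left(-1\right)}\right) + \frac{12116}{3} = - 348 \left(\left(- \frac{2}{3}\right) \left(-1\right)\right) + 12116 \cdot \frac{1}{3} = \left(-348\right) \frac{2}{3} + \frac{12116}{3} = -232 + \frac{12116}{3} = \frac{11420}{3}$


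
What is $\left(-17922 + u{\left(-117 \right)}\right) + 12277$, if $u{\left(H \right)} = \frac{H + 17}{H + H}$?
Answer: $- \frac{660415}{117} \approx -5644.6$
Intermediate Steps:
$u{\left(H \right)} = \frac{17 + H}{2 H}$
$\left(-17922 + u{\left(-117 \right)}\right) + 12277 = \left(-17922 + \frac{17 - 117}{2 \left(-117\right)}\right) + 12277 = \left(-17922 + \frac{1}{2} \left(- \frac{1}{117}\right) \left(-100\right)\right) + 12277 = \left(-17922 + \frac{50}{117}\right) + 12277 = - \frac{2096824}{117} + 12277 = - \frac{660415}{117}$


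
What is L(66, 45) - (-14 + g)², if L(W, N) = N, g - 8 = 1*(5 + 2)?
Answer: 44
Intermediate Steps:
g = 15 (g = 8 + 1*(5 + 2) = 8 + 1*7 = 8 + 7 = 15)
L(66, 45) - (-14 + g)² = 45 - (-14 + 15)² = 45 - 1*1² = 45 - 1*1 = 45 - 1 = 44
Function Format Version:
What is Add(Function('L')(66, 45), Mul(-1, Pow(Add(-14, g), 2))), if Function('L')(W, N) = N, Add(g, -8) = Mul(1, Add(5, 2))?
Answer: 44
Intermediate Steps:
g = 15 (g = Add(8, Mul(1, Add(5, 2))) = Add(8, Mul(1, 7)) = Add(8, 7) = 15)
Add(Function('L')(66, 45), Mul(-1, Pow(Add(-14, g), 2))) = Add(45, Mul(-1, Pow(Add(-14, 15), 2))) = Add(45, Mul(-1, Pow(1, 2))) = Add(45, Mul(-1, 1)) = Add(45, -1) = 44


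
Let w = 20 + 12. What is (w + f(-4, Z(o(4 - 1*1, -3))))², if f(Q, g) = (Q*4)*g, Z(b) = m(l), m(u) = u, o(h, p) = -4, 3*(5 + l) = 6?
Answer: 6400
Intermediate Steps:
l = -3 (l = -5 + (⅓)*6 = -5 + 2 = -3)
w = 32
Z(b) = -3
f(Q, g) = 4*Q*g (f(Q, g) = (4*Q)*g = 4*Q*g)
(w + f(-4, Z(o(4 - 1*1, -3))))² = (32 + 4*(-4)*(-3))² = (32 + 48)² = 80² = 6400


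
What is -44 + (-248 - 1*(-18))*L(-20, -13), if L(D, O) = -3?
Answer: 646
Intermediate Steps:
-44 + (-248 - 1*(-18))*L(-20, -13) = -44 + (-248 - 1*(-18))*(-3) = -44 + (-248 + 18)*(-3) = -44 - 230*(-3) = -44 + 690 = 646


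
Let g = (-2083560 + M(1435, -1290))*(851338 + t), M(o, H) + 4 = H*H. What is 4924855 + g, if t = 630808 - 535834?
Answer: -396938891913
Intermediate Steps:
M(o, H) = -4 + H**2 (M(o, H) = -4 + H*H = -4 + H**2)
t = 94974
g = -396943816768 (g = (-2083560 + (-4 + (-1290)**2))*(851338 + 94974) = (-2083560 + (-4 + 1664100))*946312 = (-2083560 + 1664096)*946312 = -419464*946312 = -396943816768)
4924855 + g = 4924855 - 396943816768 = -396938891913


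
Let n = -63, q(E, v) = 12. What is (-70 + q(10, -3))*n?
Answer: 3654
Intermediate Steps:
(-70 + q(10, -3))*n = (-70 + 12)*(-63) = -58*(-63) = 3654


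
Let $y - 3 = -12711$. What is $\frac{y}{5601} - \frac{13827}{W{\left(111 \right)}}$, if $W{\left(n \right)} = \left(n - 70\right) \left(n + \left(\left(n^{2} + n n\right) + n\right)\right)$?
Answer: $- \frac{1448031691}{634421536} \approx -2.2824$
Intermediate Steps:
$y = -12708$ ($y = 3 - 12711 = -12708$)
$W{\left(n \right)} = \left(-70 + n\right) \left(2 n + 2 n^{2}\right)$ ($W{\left(n \right)} = \left(-70 + n\right) \left(n + \left(\left(n^{2} + n^{2}\right) + n\right)\right) = \left(-70 + n\right) \left(n + \left(2 n^{2} + n\right)\right) = \left(-70 + n\right) \left(n + \left(n + 2 n^{2}\right)\right) = \left(-70 + n\right) \left(2 n + 2 n^{2}\right)$)
$\frac{y}{5601} - \frac{13827}{W{\left(111 \right)}} = - \frac{12708}{5601} - \frac{13827}{2 \cdot 111 \left(-70 + 111^{2} - 7659\right)} = \left(-12708\right) \frac{1}{5601} - \frac{13827}{2 \cdot 111 \left(-70 + 12321 - 7659\right)} = - \frac{4236}{1867} - \frac{13827}{2 \cdot 111 \cdot 4592} = - \frac{4236}{1867} - \frac{13827}{1019424} = - \frac{4236}{1867} - \frac{4609}{339808} = - \frac{1448031691}{634421536}$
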